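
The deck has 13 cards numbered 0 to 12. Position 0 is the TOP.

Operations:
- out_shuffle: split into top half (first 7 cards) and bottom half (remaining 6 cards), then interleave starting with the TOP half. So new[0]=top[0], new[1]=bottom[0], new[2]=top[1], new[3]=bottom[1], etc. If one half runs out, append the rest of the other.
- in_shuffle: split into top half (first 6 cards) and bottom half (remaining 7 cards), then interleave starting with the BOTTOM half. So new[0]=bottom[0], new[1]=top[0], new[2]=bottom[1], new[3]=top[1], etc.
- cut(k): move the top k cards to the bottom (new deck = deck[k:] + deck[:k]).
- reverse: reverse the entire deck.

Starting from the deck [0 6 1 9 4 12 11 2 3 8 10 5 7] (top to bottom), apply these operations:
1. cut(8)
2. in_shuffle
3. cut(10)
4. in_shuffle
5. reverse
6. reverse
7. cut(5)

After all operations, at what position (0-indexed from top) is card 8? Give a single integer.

Answer: 8

Derivation:
After op 1 (cut(8)): [3 8 10 5 7 0 6 1 9 4 12 11 2]
After op 2 (in_shuffle): [6 3 1 8 9 10 4 5 12 7 11 0 2]
After op 3 (cut(10)): [11 0 2 6 3 1 8 9 10 4 5 12 7]
After op 4 (in_shuffle): [8 11 9 0 10 2 4 6 5 3 12 1 7]
After op 5 (reverse): [7 1 12 3 5 6 4 2 10 0 9 11 8]
After op 6 (reverse): [8 11 9 0 10 2 4 6 5 3 12 1 7]
After op 7 (cut(5)): [2 4 6 5 3 12 1 7 8 11 9 0 10]
Card 8 is at position 8.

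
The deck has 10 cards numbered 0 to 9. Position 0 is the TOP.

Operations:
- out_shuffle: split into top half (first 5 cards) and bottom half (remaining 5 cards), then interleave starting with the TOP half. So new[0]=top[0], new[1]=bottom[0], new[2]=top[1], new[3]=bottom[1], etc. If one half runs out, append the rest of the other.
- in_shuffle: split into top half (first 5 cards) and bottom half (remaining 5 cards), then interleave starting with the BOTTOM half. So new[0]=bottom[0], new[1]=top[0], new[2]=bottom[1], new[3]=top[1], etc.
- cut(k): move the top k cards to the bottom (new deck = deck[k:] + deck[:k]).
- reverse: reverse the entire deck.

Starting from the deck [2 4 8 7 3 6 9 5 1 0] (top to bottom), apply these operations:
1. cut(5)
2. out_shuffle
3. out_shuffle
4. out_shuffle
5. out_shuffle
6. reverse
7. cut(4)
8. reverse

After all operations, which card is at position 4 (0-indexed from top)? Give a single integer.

Answer: 6

Derivation:
After op 1 (cut(5)): [6 9 5 1 0 2 4 8 7 3]
After op 2 (out_shuffle): [6 2 9 4 5 8 1 7 0 3]
After op 3 (out_shuffle): [6 8 2 1 9 7 4 0 5 3]
After op 4 (out_shuffle): [6 7 8 4 2 0 1 5 9 3]
After op 5 (out_shuffle): [6 0 7 1 8 5 4 9 2 3]
After op 6 (reverse): [3 2 9 4 5 8 1 7 0 6]
After op 7 (cut(4)): [5 8 1 7 0 6 3 2 9 4]
After op 8 (reverse): [4 9 2 3 6 0 7 1 8 5]
Position 4: card 6.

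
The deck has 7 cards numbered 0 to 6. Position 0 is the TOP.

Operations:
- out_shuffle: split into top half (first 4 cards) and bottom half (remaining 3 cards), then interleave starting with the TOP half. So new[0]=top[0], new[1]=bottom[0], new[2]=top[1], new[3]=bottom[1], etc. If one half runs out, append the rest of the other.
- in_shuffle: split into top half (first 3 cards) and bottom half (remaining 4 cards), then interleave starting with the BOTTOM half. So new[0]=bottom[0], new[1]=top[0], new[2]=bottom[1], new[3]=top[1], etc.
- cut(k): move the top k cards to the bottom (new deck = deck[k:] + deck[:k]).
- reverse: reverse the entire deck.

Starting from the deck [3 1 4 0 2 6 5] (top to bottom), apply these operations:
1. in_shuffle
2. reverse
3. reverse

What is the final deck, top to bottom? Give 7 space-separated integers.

After op 1 (in_shuffle): [0 3 2 1 6 4 5]
After op 2 (reverse): [5 4 6 1 2 3 0]
After op 3 (reverse): [0 3 2 1 6 4 5]

Answer: 0 3 2 1 6 4 5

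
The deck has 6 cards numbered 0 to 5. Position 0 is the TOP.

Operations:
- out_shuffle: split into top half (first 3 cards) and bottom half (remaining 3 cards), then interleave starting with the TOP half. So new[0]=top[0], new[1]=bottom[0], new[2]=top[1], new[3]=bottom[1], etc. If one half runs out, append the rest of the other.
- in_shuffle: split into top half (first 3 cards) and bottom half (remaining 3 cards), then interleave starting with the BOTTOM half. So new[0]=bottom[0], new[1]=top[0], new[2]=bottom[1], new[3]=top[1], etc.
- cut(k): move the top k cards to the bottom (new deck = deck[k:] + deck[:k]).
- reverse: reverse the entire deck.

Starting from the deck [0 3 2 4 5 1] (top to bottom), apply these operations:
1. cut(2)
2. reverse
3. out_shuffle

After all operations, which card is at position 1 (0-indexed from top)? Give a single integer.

After op 1 (cut(2)): [2 4 5 1 0 3]
After op 2 (reverse): [3 0 1 5 4 2]
After op 3 (out_shuffle): [3 5 0 4 1 2]
Position 1: card 5.

Answer: 5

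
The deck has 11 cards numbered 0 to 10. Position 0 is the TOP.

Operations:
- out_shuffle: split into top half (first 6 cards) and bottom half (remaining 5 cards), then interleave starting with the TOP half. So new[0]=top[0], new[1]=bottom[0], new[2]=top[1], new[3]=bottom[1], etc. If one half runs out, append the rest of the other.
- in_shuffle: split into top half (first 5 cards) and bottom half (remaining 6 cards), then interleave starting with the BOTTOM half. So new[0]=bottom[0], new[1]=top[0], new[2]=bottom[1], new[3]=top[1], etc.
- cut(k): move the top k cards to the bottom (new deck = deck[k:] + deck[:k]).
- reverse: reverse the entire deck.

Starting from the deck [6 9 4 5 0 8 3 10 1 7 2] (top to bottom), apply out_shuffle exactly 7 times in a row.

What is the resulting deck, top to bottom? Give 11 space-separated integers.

After op 1 (out_shuffle): [6 3 9 10 4 1 5 7 0 2 8]
After op 2 (out_shuffle): [6 5 3 7 9 0 10 2 4 8 1]
After op 3 (out_shuffle): [6 10 5 2 3 4 7 8 9 1 0]
After op 4 (out_shuffle): [6 7 10 8 5 9 2 1 3 0 4]
After op 5 (out_shuffle): [6 2 7 1 10 3 8 0 5 4 9]
After op 6 (out_shuffle): [6 8 2 0 7 5 1 4 10 9 3]
After op 7 (out_shuffle): [6 1 8 4 2 10 0 9 7 3 5]

Answer: 6 1 8 4 2 10 0 9 7 3 5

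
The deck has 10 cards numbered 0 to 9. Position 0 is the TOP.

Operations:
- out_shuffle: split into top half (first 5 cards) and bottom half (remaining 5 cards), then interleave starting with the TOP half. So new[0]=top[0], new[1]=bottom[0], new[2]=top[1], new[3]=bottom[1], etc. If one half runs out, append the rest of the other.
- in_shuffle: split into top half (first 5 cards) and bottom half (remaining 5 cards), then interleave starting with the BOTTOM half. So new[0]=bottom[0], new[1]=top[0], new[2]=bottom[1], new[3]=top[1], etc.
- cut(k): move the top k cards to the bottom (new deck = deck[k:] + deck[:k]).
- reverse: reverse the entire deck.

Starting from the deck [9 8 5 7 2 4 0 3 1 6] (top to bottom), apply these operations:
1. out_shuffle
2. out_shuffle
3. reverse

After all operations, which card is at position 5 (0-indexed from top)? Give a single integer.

Answer: 8

Derivation:
After op 1 (out_shuffle): [9 4 8 0 5 3 7 1 2 6]
After op 2 (out_shuffle): [9 3 4 7 8 1 0 2 5 6]
After op 3 (reverse): [6 5 2 0 1 8 7 4 3 9]
Position 5: card 8.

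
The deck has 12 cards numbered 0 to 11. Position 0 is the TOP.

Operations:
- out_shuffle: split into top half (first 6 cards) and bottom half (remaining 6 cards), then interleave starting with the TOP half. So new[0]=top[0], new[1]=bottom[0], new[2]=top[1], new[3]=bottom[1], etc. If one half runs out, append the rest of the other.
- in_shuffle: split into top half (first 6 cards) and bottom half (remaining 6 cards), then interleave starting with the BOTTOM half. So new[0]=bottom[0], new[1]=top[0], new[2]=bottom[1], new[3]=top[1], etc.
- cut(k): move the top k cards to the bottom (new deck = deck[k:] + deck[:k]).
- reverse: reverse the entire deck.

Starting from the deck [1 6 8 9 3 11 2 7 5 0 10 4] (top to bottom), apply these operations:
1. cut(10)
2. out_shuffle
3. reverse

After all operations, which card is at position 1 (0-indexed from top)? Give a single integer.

After op 1 (cut(10)): [10 4 1 6 8 9 3 11 2 7 5 0]
After op 2 (out_shuffle): [10 3 4 11 1 2 6 7 8 5 9 0]
After op 3 (reverse): [0 9 5 8 7 6 2 1 11 4 3 10]
Position 1: card 9.

Answer: 9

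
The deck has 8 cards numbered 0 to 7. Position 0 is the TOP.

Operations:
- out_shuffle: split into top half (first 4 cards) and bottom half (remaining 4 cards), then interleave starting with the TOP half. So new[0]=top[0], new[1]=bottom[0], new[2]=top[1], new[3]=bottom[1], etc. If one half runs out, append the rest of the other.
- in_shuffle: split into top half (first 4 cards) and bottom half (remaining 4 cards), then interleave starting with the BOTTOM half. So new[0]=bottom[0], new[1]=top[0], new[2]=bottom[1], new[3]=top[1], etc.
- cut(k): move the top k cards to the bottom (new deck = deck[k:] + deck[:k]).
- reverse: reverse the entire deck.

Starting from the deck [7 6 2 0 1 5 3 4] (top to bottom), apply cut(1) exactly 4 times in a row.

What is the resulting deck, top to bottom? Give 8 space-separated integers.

After op 1 (cut(1)): [6 2 0 1 5 3 4 7]
After op 2 (cut(1)): [2 0 1 5 3 4 7 6]
After op 3 (cut(1)): [0 1 5 3 4 7 6 2]
After op 4 (cut(1)): [1 5 3 4 7 6 2 0]

Answer: 1 5 3 4 7 6 2 0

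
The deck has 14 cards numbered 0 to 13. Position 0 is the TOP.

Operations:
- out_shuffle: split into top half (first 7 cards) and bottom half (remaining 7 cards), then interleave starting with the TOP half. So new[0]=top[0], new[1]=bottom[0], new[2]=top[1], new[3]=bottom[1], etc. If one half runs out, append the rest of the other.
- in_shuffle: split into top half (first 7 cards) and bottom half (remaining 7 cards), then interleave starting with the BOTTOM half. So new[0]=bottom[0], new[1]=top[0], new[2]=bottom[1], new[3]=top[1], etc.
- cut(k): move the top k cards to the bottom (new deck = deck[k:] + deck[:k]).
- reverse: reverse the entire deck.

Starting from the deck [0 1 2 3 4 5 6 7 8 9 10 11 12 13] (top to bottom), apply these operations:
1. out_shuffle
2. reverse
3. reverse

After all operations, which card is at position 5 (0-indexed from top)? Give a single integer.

Answer: 9

Derivation:
After op 1 (out_shuffle): [0 7 1 8 2 9 3 10 4 11 5 12 6 13]
After op 2 (reverse): [13 6 12 5 11 4 10 3 9 2 8 1 7 0]
After op 3 (reverse): [0 7 1 8 2 9 3 10 4 11 5 12 6 13]
Position 5: card 9.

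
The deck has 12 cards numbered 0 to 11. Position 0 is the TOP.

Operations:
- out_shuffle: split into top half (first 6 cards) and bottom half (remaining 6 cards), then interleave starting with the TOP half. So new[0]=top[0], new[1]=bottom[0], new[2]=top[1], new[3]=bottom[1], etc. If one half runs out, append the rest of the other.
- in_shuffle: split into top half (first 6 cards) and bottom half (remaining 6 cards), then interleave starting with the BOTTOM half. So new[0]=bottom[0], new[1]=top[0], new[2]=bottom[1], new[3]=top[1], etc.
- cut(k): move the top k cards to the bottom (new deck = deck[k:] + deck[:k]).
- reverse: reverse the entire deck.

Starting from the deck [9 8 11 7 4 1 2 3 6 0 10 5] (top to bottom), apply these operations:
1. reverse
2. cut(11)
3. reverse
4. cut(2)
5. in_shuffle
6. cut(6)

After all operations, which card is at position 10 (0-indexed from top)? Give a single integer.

Answer: 5

Derivation:
After op 1 (reverse): [5 10 0 6 3 2 1 4 7 11 8 9]
After op 2 (cut(11)): [9 5 10 0 6 3 2 1 4 7 11 8]
After op 3 (reverse): [8 11 7 4 1 2 3 6 0 10 5 9]
After op 4 (cut(2)): [7 4 1 2 3 6 0 10 5 9 8 11]
After op 5 (in_shuffle): [0 7 10 4 5 1 9 2 8 3 11 6]
After op 6 (cut(6)): [9 2 8 3 11 6 0 7 10 4 5 1]
Position 10: card 5.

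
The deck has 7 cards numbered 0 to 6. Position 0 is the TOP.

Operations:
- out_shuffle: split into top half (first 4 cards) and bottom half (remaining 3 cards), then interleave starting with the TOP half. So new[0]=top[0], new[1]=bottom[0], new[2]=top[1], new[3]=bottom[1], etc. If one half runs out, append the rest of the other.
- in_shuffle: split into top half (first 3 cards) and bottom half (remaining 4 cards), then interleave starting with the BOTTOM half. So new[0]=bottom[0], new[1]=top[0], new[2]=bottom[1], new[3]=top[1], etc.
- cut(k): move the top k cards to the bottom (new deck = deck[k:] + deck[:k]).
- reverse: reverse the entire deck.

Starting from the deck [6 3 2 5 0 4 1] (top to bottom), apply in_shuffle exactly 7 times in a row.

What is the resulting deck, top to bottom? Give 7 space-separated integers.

After op 1 (in_shuffle): [5 6 0 3 4 2 1]
After op 2 (in_shuffle): [3 5 4 6 2 0 1]
After op 3 (in_shuffle): [6 3 2 5 0 4 1]
After op 4 (in_shuffle): [5 6 0 3 4 2 1]
After op 5 (in_shuffle): [3 5 4 6 2 0 1]
After op 6 (in_shuffle): [6 3 2 5 0 4 1]
After op 7 (in_shuffle): [5 6 0 3 4 2 1]

Answer: 5 6 0 3 4 2 1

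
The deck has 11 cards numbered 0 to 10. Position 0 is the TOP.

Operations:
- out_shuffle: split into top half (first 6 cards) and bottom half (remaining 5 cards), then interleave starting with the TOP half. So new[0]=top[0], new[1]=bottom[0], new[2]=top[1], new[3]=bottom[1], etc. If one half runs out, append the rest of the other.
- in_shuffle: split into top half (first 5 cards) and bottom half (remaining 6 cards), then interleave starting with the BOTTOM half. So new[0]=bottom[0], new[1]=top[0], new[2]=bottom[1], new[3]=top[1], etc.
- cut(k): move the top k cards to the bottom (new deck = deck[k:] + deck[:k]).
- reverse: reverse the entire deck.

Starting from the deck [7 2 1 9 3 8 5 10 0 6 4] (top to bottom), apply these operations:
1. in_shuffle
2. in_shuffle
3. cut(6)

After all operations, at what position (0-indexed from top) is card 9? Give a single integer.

Answer: 9

Derivation:
After op 1 (in_shuffle): [8 7 5 2 10 1 0 9 6 3 4]
After op 2 (in_shuffle): [1 8 0 7 9 5 6 2 3 10 4]
After op 3 (cut(6)): [6 2 3 10 4 1 8 0 7 9 5]
Card 9 is at position 9.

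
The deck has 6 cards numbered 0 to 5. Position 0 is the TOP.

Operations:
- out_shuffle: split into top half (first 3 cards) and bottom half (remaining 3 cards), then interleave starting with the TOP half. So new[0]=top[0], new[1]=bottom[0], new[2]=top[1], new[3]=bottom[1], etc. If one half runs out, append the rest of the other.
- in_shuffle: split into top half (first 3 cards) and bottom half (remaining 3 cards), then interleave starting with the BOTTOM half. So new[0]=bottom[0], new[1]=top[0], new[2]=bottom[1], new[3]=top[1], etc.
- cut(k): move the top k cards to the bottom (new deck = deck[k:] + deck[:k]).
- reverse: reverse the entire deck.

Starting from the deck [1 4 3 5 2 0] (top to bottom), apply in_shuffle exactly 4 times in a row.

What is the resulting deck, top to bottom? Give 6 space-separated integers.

After op 1 (in_shuffle): [5 1 2 4 0 3]
After op 2 (in_shuffle): [4 5 0 1 3 2]
After op 3 (in_shuffle): [1 4 3 5 2 0]
After op 4 (in_shuffle): [5 1 2 4 0 3]

Answer: 5 1 2 4 0 3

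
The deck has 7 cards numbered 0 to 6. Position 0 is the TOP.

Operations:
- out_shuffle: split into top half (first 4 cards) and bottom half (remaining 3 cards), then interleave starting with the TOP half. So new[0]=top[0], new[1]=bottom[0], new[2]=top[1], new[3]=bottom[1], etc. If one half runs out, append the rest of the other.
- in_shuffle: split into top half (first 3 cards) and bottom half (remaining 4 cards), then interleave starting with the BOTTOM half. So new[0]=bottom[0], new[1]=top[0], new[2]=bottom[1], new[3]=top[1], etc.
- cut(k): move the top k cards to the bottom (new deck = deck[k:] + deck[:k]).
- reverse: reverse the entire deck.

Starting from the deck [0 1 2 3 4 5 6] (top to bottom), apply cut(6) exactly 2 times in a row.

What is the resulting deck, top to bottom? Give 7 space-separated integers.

After op 1 (cut(6)): [6 0 1 2 3 4 5]
After op 2 (cut(6)): [5 6 0 1 2 3 4]

Answer: 5 6 0 1 2 3 4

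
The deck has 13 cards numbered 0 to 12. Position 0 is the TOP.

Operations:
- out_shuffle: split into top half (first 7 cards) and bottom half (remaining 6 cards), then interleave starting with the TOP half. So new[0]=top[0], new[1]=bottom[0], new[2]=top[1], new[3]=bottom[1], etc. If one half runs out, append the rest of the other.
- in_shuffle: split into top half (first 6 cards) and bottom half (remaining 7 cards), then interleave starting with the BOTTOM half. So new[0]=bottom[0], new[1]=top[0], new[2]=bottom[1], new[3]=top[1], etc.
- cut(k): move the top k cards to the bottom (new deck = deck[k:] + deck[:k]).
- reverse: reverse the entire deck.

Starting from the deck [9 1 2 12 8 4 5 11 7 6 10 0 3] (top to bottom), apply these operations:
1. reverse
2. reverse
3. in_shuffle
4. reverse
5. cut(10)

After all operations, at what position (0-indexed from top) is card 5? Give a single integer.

After op 1 (reverse): [3 0 10 6 7 11 5 4 8 12 2 1 9]
After op 2 (reverse): [9 1 2 12 8 4 5 11 7 6 10 0 3]
After op 3 (in_shuffle): [5 9 11 1 7 2 6 12 10 8 0 4 3]
After op 4 (reverse): [3 4 0 8 10 12 6 2 7 1 11 9 5]
After op 5 (cut(10)): [11 9 5 3 4 0 8 10 12 6 2 7 1]
Card 5 is at position 2.

Answer: 2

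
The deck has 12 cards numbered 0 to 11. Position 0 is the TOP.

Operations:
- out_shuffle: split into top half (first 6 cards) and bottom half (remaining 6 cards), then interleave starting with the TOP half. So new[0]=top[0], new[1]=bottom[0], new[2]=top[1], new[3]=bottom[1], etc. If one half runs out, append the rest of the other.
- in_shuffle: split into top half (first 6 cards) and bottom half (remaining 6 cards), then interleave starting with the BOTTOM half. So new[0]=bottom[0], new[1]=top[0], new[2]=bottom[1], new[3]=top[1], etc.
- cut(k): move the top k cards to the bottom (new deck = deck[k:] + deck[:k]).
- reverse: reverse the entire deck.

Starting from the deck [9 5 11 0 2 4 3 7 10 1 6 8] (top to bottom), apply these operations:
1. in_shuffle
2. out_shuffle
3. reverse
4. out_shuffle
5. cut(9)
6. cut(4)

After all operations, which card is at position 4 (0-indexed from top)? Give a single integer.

After op 1 (in_shuffle): [3 9 7 5 10 11 1 0 6 2 8 4]
After op 2 (out_shuffle): [3 1 9 0 7 6 5 2 10 8 11 4]
After op 3 (reverse): [4 11 8 10 2 5 6 7 0 9 1 3]
After op 4 (out_shuffle): [4 6 11 7 8 0 10 9 2 1 5 3]
After op 5 (cut(9)): [1 5 3 4 6 11 7 8 0 10 9 2]
After op 6 (cut(4)): [6 11 7 8 0 10 9 2 1 5 3 4]
Position 4: card 0.

Answer: 0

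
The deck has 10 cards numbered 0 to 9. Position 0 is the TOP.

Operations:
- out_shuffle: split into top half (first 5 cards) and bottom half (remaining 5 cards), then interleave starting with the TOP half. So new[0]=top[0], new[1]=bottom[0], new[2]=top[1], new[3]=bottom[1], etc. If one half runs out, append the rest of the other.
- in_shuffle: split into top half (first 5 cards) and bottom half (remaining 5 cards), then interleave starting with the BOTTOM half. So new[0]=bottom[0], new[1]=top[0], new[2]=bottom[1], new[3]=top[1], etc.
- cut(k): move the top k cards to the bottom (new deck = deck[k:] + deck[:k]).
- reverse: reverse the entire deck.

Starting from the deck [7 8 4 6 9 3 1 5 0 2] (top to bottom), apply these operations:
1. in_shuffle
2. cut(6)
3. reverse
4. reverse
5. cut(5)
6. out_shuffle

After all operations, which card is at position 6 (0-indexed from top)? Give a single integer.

After op 1 (in_shuffle): [3 7 1 8 5 4 0 6 2 9]
After op 2 (cut(6)): [0 6 2 9 3 7 1 8 5 4]
After op 3 (reverse): [4 5 8 1 7 3 9 2 6 0]
After op 4 (reverse): [0 6 2 9 3 7 1 8 5 4]
After op 5 (cut(5)): [7 1 8 5 4 0 6 2 9 3]
After op 6 (out_shuffle): [7 0 1 6 8 2 5 9 4 3]
Position 6: card 5.

Answer: 5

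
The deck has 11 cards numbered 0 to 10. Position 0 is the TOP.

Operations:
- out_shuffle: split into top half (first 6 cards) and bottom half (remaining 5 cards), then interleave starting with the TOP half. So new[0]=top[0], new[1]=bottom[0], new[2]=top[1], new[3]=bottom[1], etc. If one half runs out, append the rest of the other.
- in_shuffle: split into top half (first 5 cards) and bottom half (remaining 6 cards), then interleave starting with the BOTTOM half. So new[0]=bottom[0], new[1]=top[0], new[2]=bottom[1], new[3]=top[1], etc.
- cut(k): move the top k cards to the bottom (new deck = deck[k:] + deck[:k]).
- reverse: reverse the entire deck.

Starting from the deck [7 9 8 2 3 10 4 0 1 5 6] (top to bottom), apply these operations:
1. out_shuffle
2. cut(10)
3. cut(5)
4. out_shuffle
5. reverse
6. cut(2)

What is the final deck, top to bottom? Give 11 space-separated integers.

After op 1 (out_shuffle): [7 4 9 0 8 1 2 5 3 6 10]
After op 2 (cut(10)): [10 7 4 9 0 8 1 2 5 3 6]
After op 3 (cut(5)): [8 1 2 5 3 6 10 7 4 9 0]
After op 4 (out_shuffle): [8 10 1 7 2 4 5 9 3 0 6]
After op 5 (reverse): [6 0 3 9 5 4 2 7 1 10 8]
After op 6 (cut(2)): [3 9 5 4 2 7 1 10 8 6 0]

Answer: 3 9 5 4 2 7 1 10 8 6 0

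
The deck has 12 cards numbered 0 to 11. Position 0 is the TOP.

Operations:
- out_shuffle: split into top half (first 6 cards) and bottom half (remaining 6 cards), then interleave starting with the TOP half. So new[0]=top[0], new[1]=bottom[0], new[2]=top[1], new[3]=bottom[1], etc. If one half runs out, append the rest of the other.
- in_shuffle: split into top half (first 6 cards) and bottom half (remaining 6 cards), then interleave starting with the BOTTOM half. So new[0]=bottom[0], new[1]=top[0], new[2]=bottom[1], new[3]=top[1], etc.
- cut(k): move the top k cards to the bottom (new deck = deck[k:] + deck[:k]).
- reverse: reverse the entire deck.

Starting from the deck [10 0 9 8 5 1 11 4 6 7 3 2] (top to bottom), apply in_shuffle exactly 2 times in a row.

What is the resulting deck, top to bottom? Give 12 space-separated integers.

After op 1 (in_shuffle): [11 10 4 0 6 9 7 8 3 5 2 1]
After op 2 (in_shuffle): [7 11 8 10 3 4 5 0 2 6 1 9]

Answer: 7 11 8 10 3 4 5 0 2 6 1 9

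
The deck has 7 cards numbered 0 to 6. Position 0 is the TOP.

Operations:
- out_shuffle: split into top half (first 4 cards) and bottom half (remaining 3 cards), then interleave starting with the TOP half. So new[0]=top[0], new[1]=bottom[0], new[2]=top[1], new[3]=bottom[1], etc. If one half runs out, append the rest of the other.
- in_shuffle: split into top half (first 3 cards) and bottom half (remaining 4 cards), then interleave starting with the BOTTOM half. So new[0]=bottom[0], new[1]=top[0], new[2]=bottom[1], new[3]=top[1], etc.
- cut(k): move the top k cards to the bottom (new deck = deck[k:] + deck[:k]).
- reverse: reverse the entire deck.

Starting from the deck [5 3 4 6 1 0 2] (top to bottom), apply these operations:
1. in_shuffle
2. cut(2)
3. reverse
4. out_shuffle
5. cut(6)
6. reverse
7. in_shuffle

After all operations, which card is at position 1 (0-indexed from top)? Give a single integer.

After op 1 (in_shuffle): [6 5 1 3 0 4 2]
After op 2 (cut(2)): [1 3 0 4 2 6 5]
After op 3 (reverse): [5 6 2 4 0 3 1]
After op 4 (out_shuffle): [5 0 6 3 2 1 4]
After op 5 (cut(6)): [4 5 0 6 3 2 1]
After op 6 (reverse): [1 2 3 6 0 5 4]
After op 7 (in_shuffle): [6 1 0 2 5 3 4]
Position 1: card 1.

Answer: 1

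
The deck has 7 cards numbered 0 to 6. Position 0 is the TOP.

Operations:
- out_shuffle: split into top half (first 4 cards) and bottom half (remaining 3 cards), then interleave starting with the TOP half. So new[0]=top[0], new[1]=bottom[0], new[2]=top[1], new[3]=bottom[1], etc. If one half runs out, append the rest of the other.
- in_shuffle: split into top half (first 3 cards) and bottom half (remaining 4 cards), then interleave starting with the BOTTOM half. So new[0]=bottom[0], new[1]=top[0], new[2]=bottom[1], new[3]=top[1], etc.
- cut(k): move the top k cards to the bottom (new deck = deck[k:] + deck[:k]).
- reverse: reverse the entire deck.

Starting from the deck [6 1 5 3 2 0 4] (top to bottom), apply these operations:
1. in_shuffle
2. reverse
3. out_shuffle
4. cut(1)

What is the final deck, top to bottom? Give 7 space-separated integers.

After op 1 (in_shuffle): [3 6 2 1 0 5 4]
After op 2 (reverse): [4 5 0 1 2 6 3]
After op 3 (out_shuffle): [4 2 5 6 0 3 1]
After op 4 (cut(1)): [2 5 6 0 3 1 4]

Answer: 2 5 6 0 3 1 4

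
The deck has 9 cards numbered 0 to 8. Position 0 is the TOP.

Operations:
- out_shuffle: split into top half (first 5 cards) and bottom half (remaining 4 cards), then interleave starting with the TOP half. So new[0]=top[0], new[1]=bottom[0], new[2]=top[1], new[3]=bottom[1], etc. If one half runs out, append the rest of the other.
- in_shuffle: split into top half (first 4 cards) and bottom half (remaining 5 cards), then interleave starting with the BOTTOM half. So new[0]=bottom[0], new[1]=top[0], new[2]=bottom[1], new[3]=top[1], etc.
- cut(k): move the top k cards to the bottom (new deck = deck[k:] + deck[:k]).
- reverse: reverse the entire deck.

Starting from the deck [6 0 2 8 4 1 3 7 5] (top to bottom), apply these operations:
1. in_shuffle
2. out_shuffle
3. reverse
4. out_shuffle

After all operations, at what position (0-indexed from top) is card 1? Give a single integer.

Answer: 8

Derivation:
After op 1 (in_shuffle): [4 6 1 0 3 2 7 8 5]
After op 2 (out_shuffle): [4 2 6 7 1 8 0 5 3]
After op 3 (reverse): [3 5 0 8 1 7 6 2 4]
After op 4 (out_shuffle): [3 7 5 6 0 2 8 4 1]
Card 1 is at position 8.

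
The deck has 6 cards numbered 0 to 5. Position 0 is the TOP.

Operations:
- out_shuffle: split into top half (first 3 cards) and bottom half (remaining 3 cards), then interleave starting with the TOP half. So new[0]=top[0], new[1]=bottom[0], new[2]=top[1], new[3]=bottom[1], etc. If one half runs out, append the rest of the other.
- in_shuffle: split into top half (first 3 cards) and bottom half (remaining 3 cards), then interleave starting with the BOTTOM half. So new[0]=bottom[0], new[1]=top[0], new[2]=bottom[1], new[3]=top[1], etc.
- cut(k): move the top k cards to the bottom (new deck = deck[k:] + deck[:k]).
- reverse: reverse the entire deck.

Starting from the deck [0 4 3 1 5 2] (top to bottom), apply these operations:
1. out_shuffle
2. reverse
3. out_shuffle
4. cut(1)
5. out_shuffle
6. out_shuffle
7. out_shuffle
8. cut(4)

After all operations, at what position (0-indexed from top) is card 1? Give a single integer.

Answer: 3

Derivation:
After op 1 (out_shuffle): [0 1 4 5 3 2]
After op 2 (reverse): [2 3 5 4 1 0]
After op 3 (out_shuffle): [2 4 3 1 5 0]
After op 4 (cut(1)): [4 3 1 5 0 2]
After op 5 (out_shuffle): [4 5 3 0 1 2]
After op 6 (out_shuffle): [4 0 5 1 3 2]
After op 7 (out_shuffle): [4 1 0 3 5 2]
After op 8 (cut(4)): [5 2 4 1 0 3]
Card 1 is at position 3.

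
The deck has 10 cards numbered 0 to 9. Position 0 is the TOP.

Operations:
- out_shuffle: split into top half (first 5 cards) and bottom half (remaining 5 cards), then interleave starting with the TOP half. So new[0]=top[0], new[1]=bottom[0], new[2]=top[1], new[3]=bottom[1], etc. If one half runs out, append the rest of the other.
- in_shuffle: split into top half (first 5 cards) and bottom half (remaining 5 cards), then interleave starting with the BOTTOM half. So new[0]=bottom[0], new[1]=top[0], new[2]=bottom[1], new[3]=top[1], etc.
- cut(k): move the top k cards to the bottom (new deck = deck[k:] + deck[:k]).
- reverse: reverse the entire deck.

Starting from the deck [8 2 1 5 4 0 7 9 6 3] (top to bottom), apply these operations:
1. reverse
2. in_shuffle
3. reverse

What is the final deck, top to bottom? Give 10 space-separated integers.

After op 1 (reverse): [3 6 9 7 0 4 5 1 2 8]
After op 2 (in_shuffle): [4 3 5 6 1 9 2 7 8 0]
After op 3 (reverse): [0 8 7 2 9 1 6 5 3 4]

Answer: 0 8 7 2 9 1 6 5 3 4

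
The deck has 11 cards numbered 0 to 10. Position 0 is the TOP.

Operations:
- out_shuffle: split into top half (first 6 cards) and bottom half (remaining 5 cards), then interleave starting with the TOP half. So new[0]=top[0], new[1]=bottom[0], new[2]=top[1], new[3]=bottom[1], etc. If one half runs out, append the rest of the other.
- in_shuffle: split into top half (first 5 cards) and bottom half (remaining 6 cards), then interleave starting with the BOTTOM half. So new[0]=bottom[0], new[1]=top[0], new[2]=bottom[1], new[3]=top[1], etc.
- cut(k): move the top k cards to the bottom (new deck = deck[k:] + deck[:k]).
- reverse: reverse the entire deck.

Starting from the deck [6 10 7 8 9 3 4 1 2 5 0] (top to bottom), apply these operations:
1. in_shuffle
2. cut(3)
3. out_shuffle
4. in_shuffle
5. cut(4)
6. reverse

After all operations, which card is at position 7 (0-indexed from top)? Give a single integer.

Answer: 0

Derivation:
After op 1 (in_shuffle): [3 6 4 10 1 7 2 8 5 9 0]
After op 2 (cut(3)): [10 1 7 2 8 5 9 0 3 6 4]
After op 3 (out_shuffle): [10 9 1 0 7 3 2 6 8 4 5]
After op 4 (in_shuffle): [3 10 2 9 6 1 8 0 4 7 5]
After op 5 (cut(4)): [6 1 8 0 4 7 5 3 10 2 9]
After op 6 (reverse): [9 2 10 3 5 7 4 0 8 1 6]
Position 7: card 0.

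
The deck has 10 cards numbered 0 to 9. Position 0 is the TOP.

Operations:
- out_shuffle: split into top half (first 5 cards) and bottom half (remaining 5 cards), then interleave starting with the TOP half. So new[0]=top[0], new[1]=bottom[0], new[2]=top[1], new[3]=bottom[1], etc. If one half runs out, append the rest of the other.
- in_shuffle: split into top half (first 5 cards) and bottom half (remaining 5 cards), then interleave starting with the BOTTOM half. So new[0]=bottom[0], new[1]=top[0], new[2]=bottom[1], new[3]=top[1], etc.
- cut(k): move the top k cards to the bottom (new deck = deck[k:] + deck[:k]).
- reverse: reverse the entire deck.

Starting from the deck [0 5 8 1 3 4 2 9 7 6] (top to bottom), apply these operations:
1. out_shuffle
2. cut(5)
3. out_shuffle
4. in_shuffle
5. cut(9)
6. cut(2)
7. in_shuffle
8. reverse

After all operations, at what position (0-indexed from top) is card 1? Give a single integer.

Answer: 0

Derivation:
After op 1 (out_shuffle): [0 4 5 2 8 9 1 7 3 6]
After op 2 (cut(5)): [9 1 7 3 6 0 4 5 2 8]
After op 3 (out_shuffle): [9 0 1 4 7 5 3 2 6 8]
After op 4 (in_shuffle): [5 9 3 0 2 1 6 4 8 7]
After op 5 (cut(9)): [7 5 9 3 0 2 1 6 4 8]
After op 6 (cut(2)): [9 3 0 2 1 6 4 8 7 5]
After op 7 (in_shuffle): [6 9 4 3 8 0 7 2 5 1]
After op 8 (reverse): [1 5 2 7 0 8 3 4 9 6]
Card 1 is at position 0.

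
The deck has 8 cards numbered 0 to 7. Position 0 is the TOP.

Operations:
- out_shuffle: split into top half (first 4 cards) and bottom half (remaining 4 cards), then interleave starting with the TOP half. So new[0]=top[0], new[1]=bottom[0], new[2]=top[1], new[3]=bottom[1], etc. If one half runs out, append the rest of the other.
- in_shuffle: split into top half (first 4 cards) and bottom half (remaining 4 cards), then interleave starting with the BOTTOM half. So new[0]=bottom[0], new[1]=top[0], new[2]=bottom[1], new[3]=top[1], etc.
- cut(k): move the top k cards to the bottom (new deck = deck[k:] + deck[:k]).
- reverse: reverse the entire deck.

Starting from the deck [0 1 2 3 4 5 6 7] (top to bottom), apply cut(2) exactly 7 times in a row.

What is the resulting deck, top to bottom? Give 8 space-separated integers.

After op 1 (cut(2)): [2 3 4 5 6 7 0 1]
After op 2 (cut(2)): [4 5 6 7 0 1 2 3]
After op 3 (cut(2)): [6 7 0 1 2 3 4 5]
After op 4 (cut(2)): [0 1 2 3 4 5 6 7]
After op 5 (cut(2)): [2 3 4 5 6 7 0 1]
After op 6 (cut(2)): [4 5 6 7 0 1 2 3]
After op 7 (cut(2)): [6 7 0 1 2 3 4 5]

Answer: 6 7 0 1 2 3 4 5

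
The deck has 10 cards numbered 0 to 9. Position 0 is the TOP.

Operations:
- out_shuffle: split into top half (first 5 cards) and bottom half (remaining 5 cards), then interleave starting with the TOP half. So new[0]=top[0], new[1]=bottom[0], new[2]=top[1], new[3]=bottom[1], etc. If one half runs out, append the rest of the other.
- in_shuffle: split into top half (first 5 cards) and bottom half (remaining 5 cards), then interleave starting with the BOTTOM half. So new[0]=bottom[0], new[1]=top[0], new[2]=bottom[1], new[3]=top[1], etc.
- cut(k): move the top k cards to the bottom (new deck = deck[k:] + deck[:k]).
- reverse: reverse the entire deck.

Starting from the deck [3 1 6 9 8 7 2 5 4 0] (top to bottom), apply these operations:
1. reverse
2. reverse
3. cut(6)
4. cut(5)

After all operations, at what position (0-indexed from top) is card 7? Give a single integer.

After op 1 (reverse): [0 4 5 2 7 8 9 6 1 3]
After op 2 (reverse): [3 1 6 9 8 7 2 5 4 0]
After op 3 (cut(6)): [2 5 4 0 3 1 6 9 8 7]
After op 4 (cut(5)): [1 6 9 8 7 2 5 4 0 3]
Card 7 is at position 4.

Answer: 4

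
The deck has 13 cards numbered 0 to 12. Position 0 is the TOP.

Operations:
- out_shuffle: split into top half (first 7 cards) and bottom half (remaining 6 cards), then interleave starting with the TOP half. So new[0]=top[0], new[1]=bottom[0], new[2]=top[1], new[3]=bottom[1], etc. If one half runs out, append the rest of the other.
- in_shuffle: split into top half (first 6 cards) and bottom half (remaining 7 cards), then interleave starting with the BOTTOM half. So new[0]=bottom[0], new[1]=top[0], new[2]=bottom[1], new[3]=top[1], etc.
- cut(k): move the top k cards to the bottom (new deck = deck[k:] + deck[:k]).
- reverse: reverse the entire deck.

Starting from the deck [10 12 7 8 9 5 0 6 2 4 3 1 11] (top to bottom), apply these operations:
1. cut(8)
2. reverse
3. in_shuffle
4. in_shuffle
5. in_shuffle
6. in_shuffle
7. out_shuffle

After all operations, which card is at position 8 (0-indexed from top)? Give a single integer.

After op 1 (cut(8)): [2 4 3 1 11 10 12 7 8 9 5 0 6]
After op 2 (reverse): [6 0 5 9 8 7 12 10 11 1 3 4 2]
After op 3 (in_shuffle): [12 6 10 0 11 5 1 9 3 8 4 7 2]
After op 4 (in_shuffle): [1 12 9 6 3 10 8 0 4 11 7 5 2]
After op 5 (in_shuffle): [8 1 0 12 4 9 11 6 7 3 5 10 2]
After op 6 (in_shuffle): [11 8 6 1 7 0 3 12 5 4 10 9 2]
After op 7 (out_shuffle): [11 12 8 5 6 4 1 10 7 9 0 2 3]
Position 8: card 7.

Answer: 7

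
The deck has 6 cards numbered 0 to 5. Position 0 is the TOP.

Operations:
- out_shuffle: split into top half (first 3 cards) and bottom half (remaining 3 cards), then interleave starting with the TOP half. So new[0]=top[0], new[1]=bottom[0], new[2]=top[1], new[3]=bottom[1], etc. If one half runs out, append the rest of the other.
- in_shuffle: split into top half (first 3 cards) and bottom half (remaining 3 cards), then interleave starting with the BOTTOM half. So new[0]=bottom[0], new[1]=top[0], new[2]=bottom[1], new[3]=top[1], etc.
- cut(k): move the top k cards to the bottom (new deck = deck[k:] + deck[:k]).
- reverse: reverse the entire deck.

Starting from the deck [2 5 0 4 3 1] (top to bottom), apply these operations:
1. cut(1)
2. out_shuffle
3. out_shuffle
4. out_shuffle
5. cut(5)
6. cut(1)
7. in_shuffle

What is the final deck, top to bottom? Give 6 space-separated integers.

Answer: 0 5 3 4 2 1

Derivation:
After op 1 (cut(1)): [5 0 4 3 1 2]
After op 2 (out_shuffle): [5 3 0 1 4 2]
After op 3 (out_shuffle): [5 1 3 4 0 2]
After op 4 (out_shuffle): [5 4 1 0 3 2]
After op 5 (cut(5)): [2 5 4 1 0 3]
After op 6 (cut(1)): [5 4 1 0 3 2]
After op 7 (in_shuffle): [0 5 3 4 2 1]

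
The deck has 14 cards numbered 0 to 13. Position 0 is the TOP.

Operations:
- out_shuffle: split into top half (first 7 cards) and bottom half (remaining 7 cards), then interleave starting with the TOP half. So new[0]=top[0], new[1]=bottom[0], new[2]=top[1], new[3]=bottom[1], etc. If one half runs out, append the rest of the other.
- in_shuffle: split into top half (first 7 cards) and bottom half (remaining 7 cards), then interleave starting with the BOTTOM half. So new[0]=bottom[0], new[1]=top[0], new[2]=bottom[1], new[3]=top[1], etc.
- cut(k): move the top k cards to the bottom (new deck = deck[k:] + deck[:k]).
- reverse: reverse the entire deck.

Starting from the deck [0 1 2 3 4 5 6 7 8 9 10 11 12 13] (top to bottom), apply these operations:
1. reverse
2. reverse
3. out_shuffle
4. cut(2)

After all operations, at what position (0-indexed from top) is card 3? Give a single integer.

After op 1 (reverse): [13 12 11 10 9 8 7 6 5 4 3 2 1 0]
After op 2 (reverse): [0 1 2 3 4 5 6 7 8 9 10 11 12 13]
After op 3 (out_shuffle): [0 7 1 8 2 9 3 10 4 11 5 12 6 13]
After op 4 (cut(2)): [1 8 2 9 3 10 4 11 5 12 6 13 0 7]
Card 3 is at position 4.

Answer: 4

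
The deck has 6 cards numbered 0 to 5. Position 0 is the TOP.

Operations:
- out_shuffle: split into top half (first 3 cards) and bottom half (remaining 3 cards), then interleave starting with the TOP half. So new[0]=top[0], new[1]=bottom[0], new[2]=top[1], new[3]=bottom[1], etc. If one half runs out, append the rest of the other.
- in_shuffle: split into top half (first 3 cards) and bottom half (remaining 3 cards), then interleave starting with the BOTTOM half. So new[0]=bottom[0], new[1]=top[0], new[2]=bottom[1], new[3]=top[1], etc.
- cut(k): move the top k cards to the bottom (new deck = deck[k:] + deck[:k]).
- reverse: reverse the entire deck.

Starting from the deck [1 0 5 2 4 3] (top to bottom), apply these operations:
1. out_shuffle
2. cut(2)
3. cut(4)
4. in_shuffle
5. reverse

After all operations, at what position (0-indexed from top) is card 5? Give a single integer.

Answer: 3

Derivation:
After op 1 (out_shuffle): [1 2 0 4 5 3]
After op 2 (cut(2)): [0 4 5 3 1 2]
After op 3 (cut(4)): [1 2 0 4 5 3]
After op 4 (in_shuffle): [4 1 5 2 3 0]
After op 5 (reverse): [0 3 2 5 1 4]
Card 5 is at position 3.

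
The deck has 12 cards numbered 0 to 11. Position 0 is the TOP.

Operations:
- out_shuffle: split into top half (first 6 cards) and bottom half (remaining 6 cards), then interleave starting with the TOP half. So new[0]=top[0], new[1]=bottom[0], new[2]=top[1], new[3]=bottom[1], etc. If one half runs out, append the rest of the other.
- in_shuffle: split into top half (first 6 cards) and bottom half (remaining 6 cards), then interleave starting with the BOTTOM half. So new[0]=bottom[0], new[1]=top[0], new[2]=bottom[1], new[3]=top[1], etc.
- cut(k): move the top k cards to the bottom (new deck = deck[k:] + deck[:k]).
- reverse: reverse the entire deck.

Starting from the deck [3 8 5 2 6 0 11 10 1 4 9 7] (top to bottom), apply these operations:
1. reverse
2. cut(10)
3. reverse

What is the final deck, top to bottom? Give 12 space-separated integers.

Answer: 5 2 6 0 11 10 1 4 9 7 3 8

Derivation:
After op 1 (reverse): [7 9 4 1 10 11 0 6 2 5 8 3]
After op 2 (cut(10)): [8 3 7 9 4 1 10 11 0 6 2 5]
After op 3 (reverse): [5 2 6 0 11 10 1 4 9 7 3 8]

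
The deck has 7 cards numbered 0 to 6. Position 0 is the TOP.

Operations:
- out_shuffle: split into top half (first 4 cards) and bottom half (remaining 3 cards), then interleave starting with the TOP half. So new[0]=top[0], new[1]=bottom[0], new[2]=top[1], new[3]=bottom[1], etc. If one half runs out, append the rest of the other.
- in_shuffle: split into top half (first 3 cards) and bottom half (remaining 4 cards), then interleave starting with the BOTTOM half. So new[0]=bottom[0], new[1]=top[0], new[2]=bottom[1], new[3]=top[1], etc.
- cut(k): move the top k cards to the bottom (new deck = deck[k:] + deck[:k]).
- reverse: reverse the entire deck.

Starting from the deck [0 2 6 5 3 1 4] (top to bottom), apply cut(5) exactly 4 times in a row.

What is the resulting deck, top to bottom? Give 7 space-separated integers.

Answer: 4 0 2 6 5 3 1

Derivation:
After op 1 (cut(5)): [1 4 0 2 6 5 3]
After op 2 (cut(5)): [5 3 1 4 0 2 6]
After op 3 (cut(5)): [2 6 5 3 1 4 0]
After op 4 (cut(5)): [4 0 2 6 5 3 1]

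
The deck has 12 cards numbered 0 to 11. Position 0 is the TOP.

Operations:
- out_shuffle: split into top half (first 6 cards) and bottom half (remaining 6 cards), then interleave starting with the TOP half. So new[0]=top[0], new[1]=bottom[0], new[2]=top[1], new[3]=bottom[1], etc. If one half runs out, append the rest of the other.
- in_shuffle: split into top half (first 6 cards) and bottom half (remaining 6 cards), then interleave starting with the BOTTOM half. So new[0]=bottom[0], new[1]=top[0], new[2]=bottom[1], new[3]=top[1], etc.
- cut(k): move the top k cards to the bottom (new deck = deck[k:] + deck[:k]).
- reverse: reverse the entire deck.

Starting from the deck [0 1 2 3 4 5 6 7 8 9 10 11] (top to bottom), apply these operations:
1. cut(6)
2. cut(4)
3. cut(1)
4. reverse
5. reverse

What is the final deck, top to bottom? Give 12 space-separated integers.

After op 1 (cut(6)): [6 7 8 9 10 11 0 1 2 3 4 5]
After op 2 (cut(4)): [10 11 0 1 2 3 4 5 6 7 8 9]
After op 3 (cut(1)): [11 0 1 2 3 4 5 6 7 8 9 10]
After op 4 (reverse): [10 9 8 7 6 5 4 3 2 1 0 11]
After op 5 (reverse): [11 0 1 2 3 4 5 6 7 8 9 10]

Answer: 11 0 1 2 3 4 5 6 7 8 9 10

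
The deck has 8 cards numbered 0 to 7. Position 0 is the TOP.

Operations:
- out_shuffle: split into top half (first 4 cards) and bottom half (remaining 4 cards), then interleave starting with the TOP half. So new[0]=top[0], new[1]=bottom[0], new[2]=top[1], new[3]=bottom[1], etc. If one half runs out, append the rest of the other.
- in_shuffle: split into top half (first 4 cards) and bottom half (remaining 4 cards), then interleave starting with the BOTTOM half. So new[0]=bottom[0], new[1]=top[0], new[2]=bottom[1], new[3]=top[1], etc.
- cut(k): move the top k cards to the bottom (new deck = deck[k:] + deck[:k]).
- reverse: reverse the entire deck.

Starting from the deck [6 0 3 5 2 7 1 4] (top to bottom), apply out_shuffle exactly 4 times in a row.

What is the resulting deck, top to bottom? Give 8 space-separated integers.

Answer: 6 2 0 7 3 1 5 4

Derivation:
After op 1 (out_shuffle): [6 2 0 7 3 1 5 4]
After op 2 (out_shuffle): [6 3 2 1 0 5 7 4]
After op 3 (out_shuffle): [6 0 3 5 2 7 1 4]
After op 4 (out_shuffle): [6 2 0 7 3 1 5 4]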